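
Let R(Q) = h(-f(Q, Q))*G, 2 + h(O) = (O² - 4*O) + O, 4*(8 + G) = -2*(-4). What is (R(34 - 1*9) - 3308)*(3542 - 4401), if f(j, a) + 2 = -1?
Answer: 2831264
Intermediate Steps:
G = -6 (G = -8 + (-2*(-4))/4 = -8 + (¼)*8 = -8 + 2 = -6)
f(j, a) = -3 (f(j, a) = -2 - 1 = -3)
h(O) = -2 + O² - 3*O (h(O) = -2 + ((O² - 4*O) + O) = -2 + (O² - 3*O) = -2 + O² - 3*O)
R(Q) = 12 (R(Q) = (-2 + (-1*(-3))² - (-3)*(-3))*(-6) = (-2 + 3² - 3*3)*(-6) = (-2 + 9 - 9)*(-6) = -2*(-6) = 12)
(R(34 - 1*9) - 3308)*(3542 - 4401) = (12 - 3308)*(3542 - 4401) = -3296*(-859) = 2831264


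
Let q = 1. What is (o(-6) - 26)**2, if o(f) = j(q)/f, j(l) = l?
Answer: 24649/36 ≈ 684.69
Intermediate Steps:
o(f) = 1/f
(o(-6) - 26)**2 = (1/(-6) - 26)**2 = (-1/6 - 26)**2 = (-157/6)**2 = 24649/36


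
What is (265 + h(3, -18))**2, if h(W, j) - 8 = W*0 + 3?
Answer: 76176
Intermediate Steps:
h(W, j) = 11 (h(W, j) = 8 + (W*0 + 3) = 8 + (0 + 3) = 8 + 3 = 11)
(265 + h(3, -18))**2 = (265 + 11)**2 = 276**2 = 76176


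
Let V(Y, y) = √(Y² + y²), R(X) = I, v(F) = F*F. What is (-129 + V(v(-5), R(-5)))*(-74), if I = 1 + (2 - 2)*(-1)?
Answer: 9546 - 74*√626 ≈ 7694.5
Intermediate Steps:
v(F) = F²
I = 1 (I = 1 + 0*(-1) = 1 + 0 = 1)
R(X) = 1
(-129 + V(v(-5), R(-5)))*(-74) = (-129 + √(((-5)²)² + 1²))*(-74) = (-129 + √(25² + 1))*(-74) = (-129 + √(625 + 1))*(-74) = (-129 + √626)*(-74) = 9546 - 74*√626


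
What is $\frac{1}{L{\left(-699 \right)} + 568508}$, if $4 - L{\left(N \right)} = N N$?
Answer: $\frac{1}{79911} \approx 1.2514 \cdot 10^{-5}$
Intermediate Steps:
$L{\left(N \right)} = 4 - N^{2}$ ($L{\left(N \right)} = 4 - N N = 4 - N^{2}$)
$\frac{1}{L{\left(-699 \right)} + 568508} = \frac{1}{\left(4 - \left(-699\right)^{2}\right) + 568508} = \frac{1}{\left(4 - 488601\right) + 568508} = \frac{1}{-488597 + 568508} = \frac{1}{79911}$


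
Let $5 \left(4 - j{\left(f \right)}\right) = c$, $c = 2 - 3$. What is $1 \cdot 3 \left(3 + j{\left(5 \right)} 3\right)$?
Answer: $\frac{234}{5} \approx 46.8$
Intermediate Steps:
$c = -1$ ($c = 2 - 3 = -1$)
$j{\left(f \right)} = \frac{21}{5}$ ($j{\left(f \right)} = 4 - - \frac{1}{5} = 4 + \frac{1}{5} = \frac{21}{5}$)
$1 \cdot 3 \left(3 + j{\left(5 \right)} 3\right) = 1 \cdot 3 \left(3 + \frac{21}{5} \cdot 3\right) = 3 \left(3 + \frac{63}{5}\right) = 3 \cdot \frac{78}{5} = \frac{234}{5}$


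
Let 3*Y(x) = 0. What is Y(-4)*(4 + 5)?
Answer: 0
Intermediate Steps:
Y(x) = 0 (Y(x) = (1/3)*0 = 0)
Y(-4)*(4 + 5) = 0*(4 + 5) = 0*9 = 0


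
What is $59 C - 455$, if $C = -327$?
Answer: $-19748$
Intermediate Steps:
$59 C - 455 = 59 \left(-327\right) - 455 = -19293 - 455 = -19748$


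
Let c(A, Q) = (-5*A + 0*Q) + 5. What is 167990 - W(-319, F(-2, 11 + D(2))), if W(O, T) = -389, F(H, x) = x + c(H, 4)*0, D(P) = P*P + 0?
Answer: 168379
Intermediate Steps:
D(P) = P² (D(P) = P² + 0 = P²)
c(A, Q) = 5 - 5*A (c(A, Q) = (-5*A + 0) + 5 = -5*A + 5 = 5 - 5*A)
F(H, x) = x (F(H, x) = x + (5 - 5*H)*0 = x + 0 = x)
167990 - W(-319, F(-2, 11 + D(2))) = 167990 - 1*(-389) = 167990 + 389 = 168379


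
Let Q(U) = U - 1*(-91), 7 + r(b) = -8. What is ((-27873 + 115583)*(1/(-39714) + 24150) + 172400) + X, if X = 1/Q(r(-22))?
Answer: 3196898291481677/1509132 ≈ 2.1184e+9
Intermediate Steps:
r(b) = -15 (r(b) = -7 - 8 = -15)
Q(U) = 91 + U (Q(U) = U + 91 = 91 + U)
X = 1/76 (X = 1/(91 - 15) = 1/76 ≈ 0.013158)
((-27873 + 115583)*(1/(-39714) + 24150) + 172400) + X = ((-27873 + 115583)*(1/(-39714) + 24150) + 172400) + 1/76 = (87710*(-1/39714 + 24150) + 172400) + 1/76 = (87710*(959093099/39714) + 172400) + 1/76 = (42061027856645/19857 + 172400) + 1/76 = 42064451203445/19857 + 1/76 = 3196898291481677/1509132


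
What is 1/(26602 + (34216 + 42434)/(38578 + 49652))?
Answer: 2941/78239037 ≈ 3.7590e-5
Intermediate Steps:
1/(26602 + (34216 + 42434)/(38578 + 49652)) = 1/(26602 + 76650/88230) = 1/(26602 + 76650*(1/88230)) = 1/(26602 + 2555/2941) = 1/(78239037/2941) = 2941/78239037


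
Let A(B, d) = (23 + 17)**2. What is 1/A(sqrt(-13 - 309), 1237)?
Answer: 1/1600 ≈ 0.00062500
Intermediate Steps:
A(B, d) = 1600 (A(B, d) = 40**2 = 1600)
1/A(sqrt(-13 - 309), 1237) = 1/1600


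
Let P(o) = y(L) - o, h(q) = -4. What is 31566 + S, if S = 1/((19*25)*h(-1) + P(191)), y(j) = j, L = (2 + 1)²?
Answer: 65720411/2082 ≈ 31566.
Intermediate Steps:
L = 9 (L = 3² = 9)
P(o) = 9 - o
S = -1/2082 (S = 1/((19*25)*(-4) + (9 - 1*191)) = 1/(475*(-4) + (9 - 191)) = 1/(-1900 - 182) = 1/(-2082) = -1/2082 ≈ -0.00048031)
31566 + S = 31566 - 1/2082 = 65720411/2082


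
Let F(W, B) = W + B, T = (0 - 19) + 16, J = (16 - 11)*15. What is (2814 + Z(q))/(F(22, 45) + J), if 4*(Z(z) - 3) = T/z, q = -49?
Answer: 552135/27832 ≈ 19.838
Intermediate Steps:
J = 75 (J = 5*15 = 75)
T = -3 (T = -19 + 16 = -3)
F(W, B) = B + W
Z(z) = 3 - 3/(4*z) (Z(z) = 3 + (-3/z)/4 = 3 - 3/(4*z))
(2814 + Z(q))/(F(22, 45) + J) = (2814 + (3 - ¾/(-49)))/((45 + 22) + 75) = (2814 + (3 - ¾*(-1/49)))/(67 + 75) = (2814 + (3 + 3/196))/142 = (2814 + 591/196)*(1/142) = (552135/196)*(1/142) = 552135/27832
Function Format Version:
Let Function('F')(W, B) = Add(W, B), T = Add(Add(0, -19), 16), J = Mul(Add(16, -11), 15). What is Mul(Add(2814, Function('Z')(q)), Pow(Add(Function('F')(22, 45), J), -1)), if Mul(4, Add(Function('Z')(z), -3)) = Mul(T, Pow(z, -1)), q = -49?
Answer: Rational(552135, 27832) ≈ 19.838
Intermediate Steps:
J = 75 (J = Mul(5, 15) = 75)
T = -3 (T = Add(-19, 16) = -3)
Function('F')(W, B) = Add(B, W)
Function('Z')(z) = Add(3, Mul(Rational(-3, 4), Pow(z, -1))) (Function('Z')(z) = Add(3, Mul(Rational(1, 4), Mul(-3, Pow(z, -1)))) = Add(3, Mul(Rational(-3, 4), Pow(z, -1))))
Mul(Add(2814, Function('Z')(q)), Pow(Add(Function('F')(22, 45), J), -1)) = Mul(Add(2814, Add(3, Mul(Rational(-3, 4), Pow(-49, -1)))), Pow(Add(Add(45, 22), 75), -1)) = Mul(Add(2814, Add(3, Mul(Rational(-3, 4), Rational(-1, 49)))), Pow(Add(67, 75), -1)) = Mul(Add(2814, Add(3, Rational(3, 196))), Pow(142, -1)) = Mul(Add(2814, Rational(591, 196)), Rational(1, 142)) = Mul(Rational(552135, 196), Rational(1, 142)) = Rational(552135, 27832)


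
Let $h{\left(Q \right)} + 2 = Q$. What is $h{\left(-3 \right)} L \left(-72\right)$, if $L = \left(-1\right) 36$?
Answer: $-12960$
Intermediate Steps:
$h{\left(Q \right)} = -2 + Q$
$L = -36$
$h{\left(-3 \right)} L \left(-72\right) = \left(-2 - 3\right) \left(-36\right) \left(-72\right) = \left(-5\right) \left(-36\right) \left(-72\right) = 180 \left(-72\right) = -12960$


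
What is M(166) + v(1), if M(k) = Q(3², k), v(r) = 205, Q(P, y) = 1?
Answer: 206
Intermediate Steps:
M(k) = 1
M(166) + v(1) = 1 + 205 = 206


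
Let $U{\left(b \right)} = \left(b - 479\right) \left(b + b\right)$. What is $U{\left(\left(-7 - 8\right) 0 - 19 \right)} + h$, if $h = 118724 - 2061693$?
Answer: $-1924045$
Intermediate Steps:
$h = -1942969$ ($h = 118724 - 2061693 = -1942969$)
$U{\left(b \right)} = 2 b \left(-479 + b\right)$ ($U{\left(b \right)} = \left(-479 + b\right) 2 b = 2 b \left(-479 + b\right)$)
$U{\left(\left(-7 - 8\right) 0 - 19 \right)} + h = 2 \left(\left(-7 - 8\right) 0 - 19\right) \left(-479 - \left(19 - \left(-7 - 8\right) 0\right)\right) - 1942969 = 2 \left(\left(-15\right) 0 - 19\right) \left(-479 - 19\right) - 1942969 = 2 \left(0 - 19\right) \left(-479 + \left(0 - 19\right)\right) - 1942969 = 2 \left(-19\right) \left(-479 - 19\right) - 1942969 = 2 \left(-19\right) \left(-498\right) - 1942969 = 18924 - 1942969 = -1924045$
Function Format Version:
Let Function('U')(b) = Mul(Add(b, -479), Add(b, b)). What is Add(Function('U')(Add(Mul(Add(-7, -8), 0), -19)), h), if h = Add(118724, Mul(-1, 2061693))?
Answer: -1924045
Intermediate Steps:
h = -1942969 (h = Add(118724, -2061693) = -1942969)
Function('U')(b) = Mul(2, b, Add(-479, b)) (Function('U')(b) = Mul(Add(-479, b), Mul(2, b)) = Mul(2, b, Add(-479, b)))
Add(Function('U')(Add(Mul(Add(-7, -8), 0), -19)), h) = Add(Mul(2, Add(Mul(Add(-7, -8), 0), -19), Add(-479, Add(Mul(Add(-7, -8), 0), -19))), -1942969) = Add(Mul(2, Add(Mul(-15, 0), -19), Add(-479, Add(Mul(-15, 0), -19))), -1942969) = Add(Mul(2, Add(0, -19), Add(-479, Add(0, -19))), -1942969) = Add(Mul(2, -19, Add(-479, -19)), -1942969) = Add(Mul(2, -19, -498), -1942969) = Add(18924, -1942969) = -1924045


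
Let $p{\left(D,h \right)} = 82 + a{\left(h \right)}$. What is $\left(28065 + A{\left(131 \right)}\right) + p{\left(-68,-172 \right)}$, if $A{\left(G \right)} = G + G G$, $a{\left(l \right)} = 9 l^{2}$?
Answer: $311695$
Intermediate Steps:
$A{\left(G \right)} = G + G^{2}$
$p{\left(D,h \right)} = 82 + 9 h^{2}$
$\left(28065 + A{\left(131 \right)}\right) + p{\left(-68,-172 \right)} = \left(28065 + 131 \left(1 + 131\right)\right) + \left(82 + 9 \left(-172\right)^{2}\right) = \left(28065 + 131 \cdot 132\right) + \left(82 + 9 \cdot 29584\right) = \left(28065 + 17292\right) + \left(82 + 266256\right) = 45357 + 266338 = 311695$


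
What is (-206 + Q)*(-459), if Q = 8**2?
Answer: 65178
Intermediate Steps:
Q = 64
(-206 + Q)*(-459) = (-206 + 64)*(-459) = -142*(-459) = 65178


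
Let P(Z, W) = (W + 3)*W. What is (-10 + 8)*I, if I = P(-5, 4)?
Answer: -56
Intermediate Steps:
P(Z, W) = W*(3 + W) (P(Z, W) = (3 + W)*W = W*(3 + W))
I = 28 (I = 4*(3 + 4) = 4*7 = 28)
(-10 + 8)*I = (-10 + 8)*28 = -2*28 = -56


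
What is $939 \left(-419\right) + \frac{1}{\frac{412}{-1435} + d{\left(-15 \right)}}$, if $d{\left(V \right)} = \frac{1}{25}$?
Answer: $- \frac{697578068}{1773} \approx -3.9345 \cdot 10^{5}$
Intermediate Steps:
$d{\left(V \right)} = \frac{1}{25}$
$939 \left(-419\right) + \frac{1}{\frac{412}{-1435} + d{\left(-15 \right)}} = 939 \left(-419\right) + \frac{1}{\frac{412}{-1435} + \frac{1}{25}} = -393441 + \frac{1}{412 \left(- \frac{1}{1435}\right) + \frac{1}{25}} = -393441 + \frac{1}{- \frac{412}{1435} + \frac{1}{25}} = -393441 + \frac{1}{- \frac{1773}{7175}} = -393441 - \frac{7175}{1773} = - \frac{697578068}{1773}$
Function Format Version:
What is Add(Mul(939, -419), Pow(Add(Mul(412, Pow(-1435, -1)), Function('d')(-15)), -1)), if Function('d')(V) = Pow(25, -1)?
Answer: Rational(-697578068, 1773) ≈ -3.9345e+5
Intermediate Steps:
Function('d')(V) = Rational(1, 25)
Add(Mul(939, -419), Pow(Add(Mul(412, Pow(-1435, -1)), Function('d')(-15)), -1)) = Add(Mul(939, -419), Pow(Add(Mul(412, Pow(-1435, -1)), Rational(1, 25)), -1)) = Add(-393441, Pow(Add(Mul(412, Rational(-1, 1435)), Rational(1, 25)), -1)) = Add(-393441, Pow(Add(Rational(-412, 1435), Rational(1, 25)), -1)) = Add(-393441, Pow(Rational(-1773, 7175), -1)) = Add(-393441, Rational(-7175, 1773)) = Rational(-697578068, 1773)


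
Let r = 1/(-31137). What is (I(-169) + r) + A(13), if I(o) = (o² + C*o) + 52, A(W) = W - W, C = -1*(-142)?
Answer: 143697254/31137 ≈ 4615.0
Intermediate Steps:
C = 142
A(W) = 0
r = -1/31137 ≈ -3.2116e-5
I(o) = 52 + o² + 142*o (I(o) = (o² + 142*o) + 52 = 52 + o² + 142*o)
(I(-169) + r) + A(13) = ((52 + (-169)² + 142*(-169)) - 1/31137) + 0 = ((52 + 28561 - 23998) - 1/31137) + 0 = (4615 - 1/31137) + 0 = 143697254/31137 + 0 = 143697254/31137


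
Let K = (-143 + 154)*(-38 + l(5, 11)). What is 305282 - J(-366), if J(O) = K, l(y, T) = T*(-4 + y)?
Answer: 305579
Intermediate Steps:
K = -297 (K = (-143 + 154)*(-38 + 11*(-4 + 5)) = 11*(-38 + 11*1) = 11*(-38 + 11) = 11*(-27) = -297)
J(O) = -297
305282 - J(-366) = 305282 - 1*(-297) = 305282 + 297 = 305579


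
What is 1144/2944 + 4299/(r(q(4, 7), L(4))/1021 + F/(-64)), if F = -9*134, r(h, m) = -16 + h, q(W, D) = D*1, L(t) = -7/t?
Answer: 17258716043/75486000 ≈ 228.63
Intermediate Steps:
q(W, D) = D
F = -1206
1144/2944 + 4299/(r(q(4, 7), L(4))/1021 + F/(-64)) = 1144/2944 + 4299/((-16 + 7)/1021 - 1206/(-64)) = 1144*(1/2944) + 4299/(-9*1/1021 - 1206*(-1/64)) = 143/368 + 4299/(-9/1021 + 603/32) = 143/368 + 4299/(615375/32672) = 143/368 + 4299*(32672/615375) = 143/368 + 46818976/205125 = 17258716043/75486000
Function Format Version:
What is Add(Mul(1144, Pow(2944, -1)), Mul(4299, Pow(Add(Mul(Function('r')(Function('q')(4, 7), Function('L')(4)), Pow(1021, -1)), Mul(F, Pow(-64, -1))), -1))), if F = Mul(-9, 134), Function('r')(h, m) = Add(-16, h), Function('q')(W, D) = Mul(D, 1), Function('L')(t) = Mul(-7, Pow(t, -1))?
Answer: Rational(17258716043, 75486000) ≈ 228.63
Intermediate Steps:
Function('q')(W, D) = D
F = -1206
Add(Mul(1144, Pow(2944, -1)), Mul(4299, Pow(Add(Mul(Function('r')(Function('q')(4, 7), Function('L')(4)), Pow(1021, -1)), Mul(F, Pow(-64, -1))), -1))) = Add(Mul(1144, Pow(2944, -1)), Mul(4299, Pow(Add(Mul(Add(-16, 7), Pow(1021, -1)), Mul(-1206, Pow(-64, -1))), -1))) = Add(Mul(1144, Rational(1, 2944)), Mul(4299, Pow(Add(Mul(-9, Rational(1, 1021)), Mul(-1206, Rational(-1, 64))), -1))) = Add(Rational(143, 368), Mul(4299, Pow(Add(Rational(-9, 1021), Rational(603, 32)), -1))) = Add(Rational(143, 368), Mul(4299, Pow(Rational(615375, 32672), -1))) = Add(Rational(143, 368), Mul(4299, Rational(32672, 615375))) = Add(Rational(143, 368), Rational(46818976, 205125)) = Rational(17258716043, 75486000)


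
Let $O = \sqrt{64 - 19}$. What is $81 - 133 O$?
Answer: $81 - 399 \sqrt{5} \approx -811.19$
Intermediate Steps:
$O = 3 \sqrt{5}$ ($O = \sqrt{45} = 3 \sqrt{5} \approx 6.7082$)
$81 - 133 O = 81 - 133 \cdot 3 \sqrt{5} = 81 - 399 \sqrt{5}$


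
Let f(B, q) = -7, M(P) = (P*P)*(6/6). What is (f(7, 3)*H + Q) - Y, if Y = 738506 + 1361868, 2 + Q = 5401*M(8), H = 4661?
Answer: -1787339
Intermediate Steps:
M(P) = P² (M(P) = P²*(6*(⅙)) = P²*1 = P²)
Q = 345662 (Q = -2 + 5401*8² = -2 + 5401*64 = -2 + 345664 = 345662)
Y = 2100374
(f(7, 3)*H + Q) - Y = (-7*4661 + 345662) - 1*2100374 = (-32627 + 345662) - 2100374 = 313035 - 2100374 = -1787339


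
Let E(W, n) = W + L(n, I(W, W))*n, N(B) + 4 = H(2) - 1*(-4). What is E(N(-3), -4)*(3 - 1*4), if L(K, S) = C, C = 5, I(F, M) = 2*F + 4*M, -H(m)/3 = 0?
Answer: 20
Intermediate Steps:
H(m) = 0 (H(m) = -3*0 = 0)
N(B) = 0 (N(B) = -4 + (0 - 1*(-4)) = -4 + (0 + 4) = -4 + 4 = 0)
L(K, S) = 5
E(W, n) = W + 5*n
E(N(-3), -4)*(3 - 1*4) = (0 + 5*(-4))*(3 - 1*4) = (0 - 20)*(3 - 4) = -20*(-1) = 20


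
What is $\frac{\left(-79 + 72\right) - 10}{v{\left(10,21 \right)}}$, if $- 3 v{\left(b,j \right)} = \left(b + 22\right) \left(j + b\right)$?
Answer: $\frac{51}{992} \approx 0.051411$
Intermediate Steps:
$v{\left(b,j \right)} = - \frac{\left(22 + b\right) \left(b + j\right)}{3}$ ($v{\left(b,j \right)} = - \frac{\left(b + 22\right) \left(j + b\right)}{3} = - \frac{\left(22 + b\right) \left(b + j\right)}{3}$)
$\frac{\left(-79 + 72\right) - 10}{v{\left(10,21 \right)}} = \frac{\left(-79 + 72\right) - 10}{\left(- \frac{22}{3}\right) 10 - 154 - \frac{10^{2}}{3} - \frac{10}{3} \cdot 21} = \frac{-7 - 10}{- \frac{220}{3} - 154 - \frac{100}{3} - 70} = - \frac{17}{- \frac{220}{3} - 154 - \frac{100}{3} - 70} = - \frac{17}{- \frac{992}{3}} = \left(-17\right) \left(- \frac{3}{992}\right) = \frac{51}{992}$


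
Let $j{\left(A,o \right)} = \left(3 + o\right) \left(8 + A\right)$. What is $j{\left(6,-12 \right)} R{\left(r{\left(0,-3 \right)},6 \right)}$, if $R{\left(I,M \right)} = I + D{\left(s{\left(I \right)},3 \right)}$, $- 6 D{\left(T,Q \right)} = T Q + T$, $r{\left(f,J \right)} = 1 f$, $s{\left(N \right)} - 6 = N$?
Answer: $504$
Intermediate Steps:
$s{\left(N \right)} = 6 + N$
$r{\left(f,J \right)} = f$
$D{\left(T,Q \right)} = - \frac{T}{6} - \frac{Q T}{6}$ ($D{\left(T,Q \right)} = - \frac{T Q + T}{6} = - \frac{Q T + T}{6} = - \frac{T + Q T}{6} = - \frac{T}{6} - \frac{Q T}{6}$)
$R{\left(I,M \right)} = -4 + \frac{I}{3}$ ($R{\left(I,M \right)} = I - \frac{\left(6 + I\right) \left(1 + 3\right)}{6} = I - \frac{1}{6} \left(6 + I\right) 4 = I - \left(4 + \frac{2 I}{3}\right) = -4 + \frac{I}{3}$)
$j{\left(6,-12 \right)} R{\left(r{\left(0,-3 \right)},6 \right)} = \left(24 + 3 \cdot 6 + 8 \left(-12\right) + 6 \left(-12\right)\right) \left(-4 + \frac{1}{3} \cdot 0\right) = \left(24 + 18 - 96 - 72\right) \left(-4 + 0\right) = \left(-126\right) \left(-4\right) = 504$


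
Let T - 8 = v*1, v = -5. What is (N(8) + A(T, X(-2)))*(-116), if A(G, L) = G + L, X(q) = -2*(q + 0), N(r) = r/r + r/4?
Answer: -1160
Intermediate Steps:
T = 3 (T = 8 - 5*1 = 8 - 5 = 3)
N(r) = 1 + r/4 (N(r) = 1 + r*(1/4) = 1 + r/4)
X(q) = -2*q
(N(8) + A(T, X(-2)))*(-116) = ((1 + (1/4)*8) + (3 - 2*(-2)))*(-116) = ((1 + 2) + (3 + 4))*(-116) = (3 + 7)*(-116) = 10*(-116) = -1160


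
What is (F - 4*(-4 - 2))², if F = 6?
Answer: 900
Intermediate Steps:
(F - 4*(-4 - 2))² = (6 - 4*(-4 - 2))² = (6 - 4*(-6))² = (6 + 24)² = 30² = 900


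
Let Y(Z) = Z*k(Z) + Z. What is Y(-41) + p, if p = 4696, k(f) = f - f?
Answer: 4655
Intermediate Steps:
k(f) = 0
Y(Z) = Z (Y(Z) = Z*0 + Z = 0 + Z = Z)
Y(-41) + p = -41 + 4696 = 4655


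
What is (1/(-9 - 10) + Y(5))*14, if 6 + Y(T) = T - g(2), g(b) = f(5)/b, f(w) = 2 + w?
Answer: -1211/19 ≈ -63.737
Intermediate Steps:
g(b) = 7/b (g(b) = (2 + 5)/b = 7/b)
Y(T) = -19/2 + T (Y(T) = -6 + (T - 7/2) = -6 + (-7/2 + T) = -19/2 + T)
(1/(-9 - 10) + Y(5))*14 = (1/(-9 - 10) + (-19/2 + 5))*14 = (1/(-19) - 9/2)*14 = (-1/19 - 9/2)*14 = -173/38*14 = -1211/19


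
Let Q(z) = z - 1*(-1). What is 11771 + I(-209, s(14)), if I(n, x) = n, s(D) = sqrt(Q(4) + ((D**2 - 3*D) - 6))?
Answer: 11562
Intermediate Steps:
Q(z) = 1 + z (Q(z) = z + 1 = 1 + z)
s(D) = sqrt(-1 + D**2 - 3*D) (s(D) = sqrt((1 + 4) + ((D**2 - 3*D) - 6)) = sqrt(5 + (-6 + D**2 - 3*D)) = sqrt(-1 + D**2 - 3*D))
11771 + I(-209, s(14)) = 11771 - 209 = 11562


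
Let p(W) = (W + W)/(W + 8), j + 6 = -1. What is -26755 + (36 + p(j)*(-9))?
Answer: -26593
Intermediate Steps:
j = -7 (j = -6 - 1 = -7)
p(W) = 2*W/(8 + W) (p(W) = (2*W)/(8 + W) = 2*W/(8 + W))
-26755 + (36 + p(j)*(-9)) = -26755 + (36 + (2*(-7)/(8 - 7))*(-9)) = -26755 + (36 + (2*(-7)/1)*(-9)) = -26755 + (36 + (2*(-7)*1)*(-9)) = -26755 + (36 - 14*(-9)) = -26755 + (36 + 126) = -26755 + 162 = -26593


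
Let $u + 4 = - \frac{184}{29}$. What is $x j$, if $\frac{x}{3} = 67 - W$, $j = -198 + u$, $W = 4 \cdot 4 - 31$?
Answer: $- \frac{1486332}{29} \approx -51253.0$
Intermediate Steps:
$u = - \frac{300}{29}$ ($u = -4 - \frac{184}{29} = - \frac{300}{29} \approx -10.345$)
$W = -15$ ($W = 16 - 31 = -15$)
$j = - \frac{6042}{29}$ ($j = -198 - \frac{300}{29} = - \frac{6042}{29} \approx -208.34$)
$x = 246$ ($x = 3 \left(67 - -15\right) = 3 \left(67 + 15\right) = 3 \cdot 82 = 246$)
$x j = 246 \left(- \frac{6042}{29}\right) = - \frac{1486332}{29}$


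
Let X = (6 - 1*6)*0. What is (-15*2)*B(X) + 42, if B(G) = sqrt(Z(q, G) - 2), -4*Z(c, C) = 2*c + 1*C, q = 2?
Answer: 42 - 30*I*sqrt(3) ≈ 42.0 - 51.962*I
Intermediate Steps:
Z(c, C) = -c/2 - C/4 (Z(c, C) = -(2*c + 1*C)/4 = -(2*c + C)/4 = -(C + 2*c)/4 = -c/2 - C/4)
X = 0 (X = (6 - 6)*0 = 0*0 = 0)
B(G) = sqrt(-3 - G/4) (B(G) = sqrt((-1/2*2 - G/4) - 2) = sqrt((-1 - G/4) - 2) = sqrt(-3 - G/4))
(-15*2)*B(X) + 42 = (-15*2)*(sqrt(-12 - 1*0)/2) + 42 = -15*sqrt(-12 + 0) + 42 = -15*sqrt(-12) + 42 = -15*2*I*sqrt(3) + 42 = -30*I*sqrt(3) + 42 = 42 - 30*I*sqrt(3)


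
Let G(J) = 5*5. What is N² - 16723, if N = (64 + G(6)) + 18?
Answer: -5274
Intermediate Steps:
G(J) = 25
N = 107 (N = (64 + 25) + 18 = 89 + 18 = 107)
N² - 16723 = 107² - 16723 = 11449 - 16723 = -5274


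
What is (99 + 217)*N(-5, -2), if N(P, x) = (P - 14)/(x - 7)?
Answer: 6004/9 ≈ 667.11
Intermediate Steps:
N(P, x) = (-14 + P)/(-7 + x)
(99 + 217)*N(-5, -2) = (99 + 217)*((-14 - 5)/(-7 - 2)) = 316*(-19/(-9)) = 316*(-⅑*(-19)) = 316*(19/9) = 6004/9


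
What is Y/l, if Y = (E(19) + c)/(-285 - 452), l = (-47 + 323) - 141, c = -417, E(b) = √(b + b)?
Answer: 139/33165 - √38/99495 ≈ 0.0041292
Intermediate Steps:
E(b) = √2*√b (E(b) = √(2*b) = √2*√b)
l = 135 (l = 276 - 141 = 135)
Y = 417/737 - √38/737 (Y = (√2*√19 - 417)/(-285 - 452) = (√38 - 417)/(-737) = (-417 + √38)*(-1/737) = 417/737 - √38/737 ≈ 0.55744)
Y/l = (417/737 - √38/737)/135 = (417/737 - √38/737)*(1/135) = 139/33165 - √38/99495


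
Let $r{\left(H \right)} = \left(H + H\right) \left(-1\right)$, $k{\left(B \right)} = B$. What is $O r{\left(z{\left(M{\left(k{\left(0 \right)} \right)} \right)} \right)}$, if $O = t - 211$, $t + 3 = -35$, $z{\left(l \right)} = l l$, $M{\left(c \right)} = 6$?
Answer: $17928$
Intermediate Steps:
$z{\left(l \right)} = l^{2}$
$t = -38$ ($t = -3 - 35 = -38$)
$r{\left(H \right)} = - 2 H$ ($r{\left(H \right)} = 2 H \left(-1\right) = - 2 H$)
$O = -249$ ($O = -38 - 211 = -249$)
$O r{\left(z{\left(M{\left(k{\left(0 \right)} \right)} \right)} \right)} = - 249 \left(- 2 \cdot 6^{2}\right) = - 249 \left(\left(-2\right) 36\right) = \left(-249\right) \left(-72\right) = 17928$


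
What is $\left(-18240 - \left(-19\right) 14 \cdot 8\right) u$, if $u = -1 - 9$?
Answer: $161120$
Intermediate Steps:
$u = -10$ ($u = -1 - 9 = -10$)
$\left(-18240 - \left(-19\right) 14 \cdot 8\right) u = \left(-18240 - \left(-19\right) 14 \cdot 8\right) \left(-10\right) = \left(-18240 - \left(-266\right) 8\right) \left(-10\right) = \left(-18240 - -2128\right) \left(-10\right) = \left(-18240 + 2128\right) \left(-10\right) = \left(-16112\right) \left(-10\right) = 161120$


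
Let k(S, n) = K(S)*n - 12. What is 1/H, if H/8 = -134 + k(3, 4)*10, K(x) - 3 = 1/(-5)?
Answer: -1/1136 ≈ -0.00088028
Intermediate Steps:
K(x) = 14/5 (K(x) = 3 + 1/(-5) = 3 - ⅕ = 14/5)
k(S, n) = -12 + 14*n/5 (k(S, n) = 14*n/5 - 12 = -12 + 14*n/5)
H = -1136 (H = 8*(-134 + (-12 + (14/5)*4)*10) = 8*(-134 + (-12 + 56/5)*10) = 8*(-134 - ⅘*10) = 8*(-134 - 8) = 8*(-142) = -1136)
1/H = 1/(-1136) = -1/1136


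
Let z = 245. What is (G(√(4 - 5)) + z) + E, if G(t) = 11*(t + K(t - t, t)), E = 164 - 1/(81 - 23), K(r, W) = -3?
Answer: 21807/58 + 11*I ≈ 375.98 + 11.0*I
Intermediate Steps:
E = 9511/58 (E = 164 - 1/58 = 9511/58 ≈ 163.98)
G(t) = -33 + 11*t (G(t) = 11*(t - 3) = 11*(-3 + t) = -33 + 11*t)
(G(√(4 - 5)) + z) + E = ((-33 + 11*√(4 - 5)) + 245) + 9511/58 = ((-33 + 11*√(-1)) + 245) + 9511/58 = ((-33 + 11*I) + 245) + 9511/58 = (212 + 11*I) + 9511/58 = 21807/58 + 11*I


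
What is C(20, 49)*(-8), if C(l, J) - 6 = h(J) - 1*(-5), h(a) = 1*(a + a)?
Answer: -872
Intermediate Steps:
h(a) = 2*a (h(a) = 1*(2*a) = 2*a)
C(l, J) = 11 + 2*J (C(l, J) = 6 + (2*J - 1*(-5)) = 6 + (2*J + 5) = 6 + (5 + 2*J) = 11 + 2*J)
C(20, 49)*(-8) = (11 + 2*49)*(-8) = (11 + 98)*(-8) = 109*(-8) = -872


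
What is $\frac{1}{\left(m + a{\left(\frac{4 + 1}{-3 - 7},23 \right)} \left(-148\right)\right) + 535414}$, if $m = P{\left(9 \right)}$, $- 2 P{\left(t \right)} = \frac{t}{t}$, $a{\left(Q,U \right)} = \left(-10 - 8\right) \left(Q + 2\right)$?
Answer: $\frac{2}{1078819} \approx 1.8539 \cdot 10^{-6}$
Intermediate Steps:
$a{\left(Q,U \right)} = -36 - 18 Q$ ($a{\left(Q,U \right)} = - 18 \left(2 + Q\right) = -36 - 18 Q$)
$P{\left(t \right)} = - \frac{1}{2}$ ($P{\left(t \right)} = - \frac{t \frac{1}{t}}{2} = \left(- \frac{1}{2}\right) 1 = - \frac{1}{2}$)
$m = - \frac{1}{2} \approx -0.5$
$\frac{1}{\left(m + a{\left(\frac{4 + 1}{-3 - 7},23 \right)} \left(-148\right)\right) + 535414} = \frac{1}{\left(- \frac{1}{2} + \left(-36 - 18 \frac{4 + 1}{-3 - 7}\right) \left(-148\right)\right) + 535414} = \frac{1}{\left(- \frac{1}{2} + \left(-36 - 18 \frac{5}{-10}\right) \left(-148\right)\right) + 535414} = \frac{1}{\left(- \frac{1}{2} + \left(-36 - 18 \cdot 5 \left(- \frac{1}{10}\right)\right) \left(-148\right)\right) + 535414} = \frac{1}{\left(- \frac{1}{2} + \left(-36 - -9\right) \left(-148\right)\right) + 535414} = \frac{1}{\left(- \frac{1}{2} + \left(-36 + 9\right) \left(-148\right)\right) + 535414} = \frac{1}{\left(- \frac{1}{2} - -3996\right) + 535414} = \frac{1}{\left(- \frac{1}{2} + 3996\right) + 535414} = \frac{1}{\frac{7991}{2} + 535414} = \frac{1}{\frac{1078819}{2}} = \frac{2}{1078819}$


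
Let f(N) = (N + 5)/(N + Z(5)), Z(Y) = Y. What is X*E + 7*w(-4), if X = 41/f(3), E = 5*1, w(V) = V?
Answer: 177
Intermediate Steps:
f(N) = 1 (f(N) = (N + 5)/(N + 5) = (5 + N)/(5 + N) = 1)
E = 5
X = 41 (X = 41/1 = 41*1 = 41)
X*E + 7*w(-4) = 41*5 + 7*(-4) = 205 - 28 = 177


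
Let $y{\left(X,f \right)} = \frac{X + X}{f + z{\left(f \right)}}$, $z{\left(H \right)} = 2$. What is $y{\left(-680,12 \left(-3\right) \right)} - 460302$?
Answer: $-460262$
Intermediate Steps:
$y{\left(X,f \right)} = \frac{2 X}{2 + f}$ ($y{\left(X,f \right)} = \frac{X + X}{f + 2} = \frac{2 X}{2 + f}$)
$y{\left(-680,12 \left(-3\right) \right)} - 460302 = 2 \left(-680\right) \frac{1}{2 + 12 \left(-3\right)} - 460302 = 2 \left(-680\right) \frac{1}{2 - 36} - 460302 = 2 \left(-680\right) \frac{1}{-34} - 460302 = 2 \left(-680\right) \left(- \frac{1}{34}\right) - 460302 = 40 - 460302 = -460262$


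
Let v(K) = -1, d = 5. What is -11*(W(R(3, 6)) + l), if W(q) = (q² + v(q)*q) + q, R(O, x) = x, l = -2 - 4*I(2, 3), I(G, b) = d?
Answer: -154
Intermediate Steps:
I(G, b) = 5
l = -22 (l = -2 - 4*5 = -2 - 20 = -22)
W(q) = q² (W(q) = (q² - q) + q = q²)
-11*(W(R(3, 6)) + l) = -11*(6² - 22) = -11*(36 - 22) = -11*14 = -154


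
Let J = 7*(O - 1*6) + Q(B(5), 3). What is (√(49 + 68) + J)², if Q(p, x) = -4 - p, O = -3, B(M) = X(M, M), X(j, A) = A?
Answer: 5301 - 432*√13 ≈ 3743.4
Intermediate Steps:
B(M) = M
J = -72 (J = 7*(-3 - 1*6) + (-4 - 1*5) = 7*(-3 - 6) + (-4 - 5) = 7*(-9) - 9 = -63 - 9 = -72)
(√(49 + 68) + J)² = (√(49 + 68) - 72)² = (√117 - 72)² = (3*√13 - 72)² = (-72 + 3*√13)²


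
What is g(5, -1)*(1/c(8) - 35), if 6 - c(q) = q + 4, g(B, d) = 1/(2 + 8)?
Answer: -211/60 ≈ -3.5167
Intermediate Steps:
g(B, d) = ⅒ (g(B, d) = 1/10 = ⅒)
c(q) = 2 - q (c(q) = 6 - (q + 4) = 6 - (4 + q) = 6 + (-4 - q) = 2 - q)
g(5, -1)*(1/c(8) - 35) = (1/(2 - 1*8) - 35)/10 = (1/(2 - 8) - 35)/10 = (1/(-6) - 35)/10 = (-⅙ - 35)/10 = (⅒)*(-211/6) = -211/60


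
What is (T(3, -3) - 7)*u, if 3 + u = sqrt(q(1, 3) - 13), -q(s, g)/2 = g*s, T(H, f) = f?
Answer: 30 - 10*I*sqrt(19) ≈ 30.0 - 43.589*I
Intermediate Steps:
q(s, g) = -2*g*s
u = -3 + I*sqrt(19) (u = -3 + sqrt(-2*3*1 - 13) = -3 + sqrt(-6 - 13) = -3 + sqrt(-19) = -3 + I*sqrt(19) ≈ -3.0 + 4.3589*I)
(T(3, -3) - 7)*u = (-3 - 7)*(-3 + I*sqrt(19)) = -10*(-3 + I*sqrt(19)) = 30 - 10*I*sqrt(19)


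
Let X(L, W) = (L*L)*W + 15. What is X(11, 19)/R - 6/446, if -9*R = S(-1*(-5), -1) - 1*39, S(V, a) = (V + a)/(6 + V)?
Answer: 51084903/94775 ≈ 539.01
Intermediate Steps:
X(L, W) = 15 + W*L² (X(L, W) = L²*W + 15 = W*L² + 15 = 15 + W*L²)
S(V, a) = (V + a)/(6 + V)
R = 425/99 (R = -((-1*(-5) - 1)/(6 - 1*(-5)) - 1*39)/9 = -((5 - 1)/(6 + 5) - 39)/9 = -(4/11 - 39)/9 = -⅑*(-425/11) = 425/99 ≈ 4.2929)
X(11, 19)/R - 6/446 = (15 + 19*11²)/(425/99) - 6/446 = (15 + 19*121)*(99/425) - 6*1/446 = (15 + 2299)*(99/425) - 3/223 = 2314*(99/425) - 3/223 = 229086/425 - 3/223 = 51084903/94775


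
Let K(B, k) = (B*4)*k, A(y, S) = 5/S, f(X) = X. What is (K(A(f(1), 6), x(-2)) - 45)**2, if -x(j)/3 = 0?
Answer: 2025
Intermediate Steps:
x(j) = 0 (x(j) = -3*0 = 0)
K(B, k) = 4*B*k (K(B, k) = (4*B)*k = 4*B*k)
(K(A(f(1), 6), x(-2)) - 45)**2 = (4*(5/6)*0 - 45)**2 = (0 - 45)**2 = (-45)**2 = 2025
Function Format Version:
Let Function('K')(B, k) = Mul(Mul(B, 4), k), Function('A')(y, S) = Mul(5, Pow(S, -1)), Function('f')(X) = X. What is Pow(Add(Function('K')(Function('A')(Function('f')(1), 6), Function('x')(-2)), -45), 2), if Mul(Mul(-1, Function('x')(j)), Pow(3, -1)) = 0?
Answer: 2025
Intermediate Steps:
Function('x')(j) = 0 (Function('x')(j) = Mul(-3, 0) = 0)
Function('K')(B, k) = Mul(4, B, k) (Function('K')(B, k) = Mul(Mul(4, B), k) = Mul(4, B, k))
Pow(Add(Function('K')(Function('A')(Function('f')(1), 6), Function('x')(-2)), -45), 2) = Pow(Add(Mul(4, Mul(5, Pow(6, -1)), 0), -45), 2) = Pow(Add(Mul(4, Mul(5, Rational(1, 6)), 0), -45), 2) = Pow(Add(Mul(4, Rational(5, 6), 0), -45), 2) = Pow(Add(0, -45), 2) = Pow(-45, 2) = 2025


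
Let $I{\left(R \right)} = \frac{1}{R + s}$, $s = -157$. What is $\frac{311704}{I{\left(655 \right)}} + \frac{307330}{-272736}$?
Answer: $\frac{21168212480191}{136368} \approx 1.5523 \cdot 10^{8}$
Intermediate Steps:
$I{\left(R \right)} = \frac{1}{-157 + R}$ ($I{\left(R \right)} = \frac{1}{R - 157} = \frac{1}{-157 + R}$)
$\frac{311704}{I{\left(655 \right)}} + \frac{307330}{-272736} = \frac{311704}{\frac{1}{-157 + 655}} + \frac{307330}{-272736} = \frac{311704}{\frac{1}{498}} + 307330 \left(- \frac{1}{272736}\right) = 311704 \frac{1}{\frac{1}{498}} - \frac{153665}{136368} = 311704 \cdot 498 - \frac{153665}{136368} = 155228592 - \frac{153665}{136368} = \frac{21168212480191}{136368}$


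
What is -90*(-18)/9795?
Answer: 108/653 ≈ 0.16539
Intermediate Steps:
-90*(-18)/9795 = 1620*(1/9795) = 108/653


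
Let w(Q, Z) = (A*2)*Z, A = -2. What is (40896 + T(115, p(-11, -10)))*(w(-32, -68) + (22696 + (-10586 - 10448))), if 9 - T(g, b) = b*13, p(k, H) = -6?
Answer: 79261122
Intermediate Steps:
w(Q, Z) = -4*Z (w(Q, Z) = (-2*2)*Z = -4*Z)
T(g, b) = 9 - 13*b (T(g, b) = 9 - b*13 = 9 - 13*b)
(40896 + T(115, p(-11, -10)))*(w(-32, -68) + (22696 + (-10586 - 10448))) = (40896 + (9 - 13*(-6)))*(-4*(-68) + (22696 + (-10586 - 10448))) = (40896 + (9 + 78))*(272 + (22696 - 21034)) = (40896 + 87)*(272 + 1662) = 40983*1934 = 79261122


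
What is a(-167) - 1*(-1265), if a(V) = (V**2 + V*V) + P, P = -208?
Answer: 56835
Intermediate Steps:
a(V) = -208 + 2*V**2 (a(V) = (V**2 + V*V) - 208 = (V**2 + V**2) - 208 = 2*V**2 - 208 = -208 + 2*V**2)
a(-167) - 1*(-1265) = (-208 + 2*(-167)**2) - 1*(-1265) = (-208 + 2*27889) + 1265 = (-208 + 55778) + 1265 = 55570 + 1265 = 56835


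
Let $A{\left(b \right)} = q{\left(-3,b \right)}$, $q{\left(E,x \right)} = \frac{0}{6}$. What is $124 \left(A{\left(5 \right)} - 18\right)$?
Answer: $-2232$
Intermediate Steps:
$q{\left(E,x \right)} = 0$ ($q{\left(E,x \right)} = 0 \cdot \frac{1}{6} = 0$)
$A{\left(b \right)} = 0$
$124 \left(A{\left(5 \right)} - 18\right) = 124 \left(0 - 18\right) = 124 \left(-18\right) = -2232$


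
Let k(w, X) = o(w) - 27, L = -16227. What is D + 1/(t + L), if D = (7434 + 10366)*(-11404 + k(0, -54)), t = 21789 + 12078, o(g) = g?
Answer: -3589242551999/17640 ≈ -2.0347e+8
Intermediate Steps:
t = 33867
k(w, X) = -27 + w (k(w, X) = w - 27 = -27 + w)
D = -203471800 (D = (7434 + 10366)*(-11404 + (-27 + 0)) = 17800*(-11404 - 27) = 17800*(-11431) = -203471800)
D + 1/(t + L) = -203471800 + 1/(33867 - 16227) = -203471800 + 1/17640 = -3589242551999/17640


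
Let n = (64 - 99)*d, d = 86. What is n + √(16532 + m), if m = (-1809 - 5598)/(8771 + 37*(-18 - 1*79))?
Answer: -3010 + √443897462894/5182 ≈ -2881.4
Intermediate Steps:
m = -7407/5182 (m = -7407/(8771 + 37*(-18 - 79)) = -7407/(8771 + 37*(-97)) = -7407/(8771 - 3589) = -7407/5182 ≈ -1.4294)
n = -3010 (n = (64 - 99)*86 = -35*86 = -3010)
n + √(16532 + m) = -3010 + √(16532 - 7407/5182) = -3010 + √(85661417/5182) = -3010 + √443897462894/5182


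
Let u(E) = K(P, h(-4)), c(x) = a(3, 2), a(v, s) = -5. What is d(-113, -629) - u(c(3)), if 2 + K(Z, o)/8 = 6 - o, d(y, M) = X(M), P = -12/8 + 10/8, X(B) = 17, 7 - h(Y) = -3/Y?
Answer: 35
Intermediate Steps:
h(Y) = 7 + 3/Y (h(Y) = 7 - (-3)/Y = 7 + 3/Y)
P = -¼ (P = -12*⅛ + 10*(⅛) = -3/2 + 5/4 = -¼ ≈ -0.25000)
d(y, M) = 17
c(x) = -5
K(Z, o) = 32 - 8*o (K(Z, o) = -16 + 8*(6 - o) = -16 + (48 - 8*o) = 32 - 8*o)
u(E) = -18 (u(E) = 32 - 8*(7 + 3/(-4)) = 32 - 8*(7 + 3*(-¼)) = 32 - 8*(7 - ¾) = 32 - 8*25/4 = 32 - 50 = -18)
d(-113, -629) - u(c(3)) = 17 - 1*(-18) = 17 + 18 = 35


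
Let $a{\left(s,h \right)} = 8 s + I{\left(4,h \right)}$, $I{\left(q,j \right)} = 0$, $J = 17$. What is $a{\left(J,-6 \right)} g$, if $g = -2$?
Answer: $-272$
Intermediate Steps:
$a{\left(s,h \right)} = 8 s$ ($a{\left(s,h \right)} = 8 s + 0 = 8 s$)
$a{\left(J,-6 \right)} g = 8 \cdot 17 \left(-2\right) = 136 \left(-2\right) = -272$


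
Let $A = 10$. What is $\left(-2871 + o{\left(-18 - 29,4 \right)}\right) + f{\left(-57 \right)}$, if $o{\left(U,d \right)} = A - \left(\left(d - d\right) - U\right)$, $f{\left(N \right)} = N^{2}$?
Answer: $341$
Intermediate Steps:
$o{\left(U,d \right)} = 10 + U$ ($o{\left(U,d \right)} = 10 - \left(\left(d - d\right) - U\right) = 10 - \left(0 - U\right) = 10 - - U = 10 + U$)
$\left(-2871 + o{\left(-18 - 29,4 \right)}\right) + f{\left(-57 \right)} = \left(-2871 + \left(10 - 47\right)\right) + \left(-57\right)^{2} = \left(-2871 + \left(10 - 47\right)\right) + 3249 = \left(-2871 - 37\right) + 3249 = -2908 + 3249 = 341$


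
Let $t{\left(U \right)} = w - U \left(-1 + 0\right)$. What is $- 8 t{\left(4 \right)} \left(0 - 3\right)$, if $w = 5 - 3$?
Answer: $144$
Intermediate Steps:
$w = 2$
$t{\left(U \right)} = 2 + U$ ($t{\left(U \right)} = 2 - U \left(-1 + 0\right) = 2 - U \left(-1\right) = 2 - - U = 2 + U$)
$- 8 t{\left(4 \right)} \left(0 - 3\right) = - 8 \left(2 + 4\right) \left(0 - 3\right) = \left(-8\right) 6 \left(-3\right) = \left(-48\right) \left(-3\right) = 144$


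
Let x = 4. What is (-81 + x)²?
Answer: 5929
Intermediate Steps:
(-81 + x)² = (-81 + 4)² = (-77)² = 5929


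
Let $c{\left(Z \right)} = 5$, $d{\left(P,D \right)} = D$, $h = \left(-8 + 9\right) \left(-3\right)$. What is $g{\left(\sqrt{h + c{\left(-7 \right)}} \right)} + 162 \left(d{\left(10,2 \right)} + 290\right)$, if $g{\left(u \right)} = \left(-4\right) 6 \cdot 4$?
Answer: $47208$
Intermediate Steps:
$h = -3$ ($h = 1 \left(-3\right) = -3$)
$g{\left(u \right)} = -96$ ($g{\left(u \right)} = \left(-24\right) 4 = -96$)
$g{\left(\sqrt{h + c{\left(-7 \right)}} \right)} + 162 \left(d{\left(10,2 \right)} + 290\right) = -96 + 162 \left(2 + 290\right) = -96 + 162 \cdot 292 = -96 + 47304 = 47208$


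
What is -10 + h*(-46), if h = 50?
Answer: -2310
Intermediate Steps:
-10 + h*(-46) = -10 + 50*(-46) = -10 - 2300 = -2310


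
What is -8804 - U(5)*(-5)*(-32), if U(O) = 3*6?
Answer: -11684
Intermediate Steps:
U(O) = 18
-8804 - U(5)*(-5)*(-32) = -8804 - 18*(-5)*(-32) = -8804 - (-90)*(-32) = -8804 - 1*2880 = -8804 - 2880 = -11684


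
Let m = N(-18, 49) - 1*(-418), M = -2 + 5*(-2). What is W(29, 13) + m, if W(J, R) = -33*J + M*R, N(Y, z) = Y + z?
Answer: -664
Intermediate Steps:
M = -12 (M = -2 - 10 = -12)
m = 449 (m = (-18 + 49) - 1*(-418) = 31 + 418 = 449)
W(J, R) = -33*J - 12*R
W(29, 13) + m = (-33*29 - 12*13) + 449 = (-957 - 156) + 449 = -1113 + 449 = -664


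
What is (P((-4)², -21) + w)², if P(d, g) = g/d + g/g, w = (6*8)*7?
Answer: 28847641/256 ≈ 1.1269e+5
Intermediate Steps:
w = 336 (w = 48*7 = 336)
P(d, g) = 1 + g/d (P(d, g) = g/d + 1 = 1 + g/d)
(P((-4)², -21) + w)² = (((-4)² - 21)/((-4)²) + 336)² = ((16 - 21)/16 + 336)² = ((1/16)*(-5) + 336)² = (-5/16 + 336)² = (5371/16)² = 28847641/256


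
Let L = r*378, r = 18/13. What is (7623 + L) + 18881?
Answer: 351356/13 ≈ 27027.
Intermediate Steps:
r = 18/13 (r = 18*(1/13) = 18/13 ≈ 1.3846)
L = 6804/13 (L = (18/13)*378 = 6804/13 ≈ 523.38)
(7623 + L) + 18881 = (7623 + 6804/13) + 18881 = 105903/13 + 18881 = 351356/13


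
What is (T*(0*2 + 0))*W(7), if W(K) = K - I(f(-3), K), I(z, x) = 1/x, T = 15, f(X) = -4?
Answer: 0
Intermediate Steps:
W(K) = K - 1/K
(T*(0*2 + 0))*W(7) = (15*(0*2 + 0))*(7 - 1/7) = (15*(0 + 0))*(7 - 1*⅐) = (15*0)*(7 - ⅐) = 0*(48/7) = 0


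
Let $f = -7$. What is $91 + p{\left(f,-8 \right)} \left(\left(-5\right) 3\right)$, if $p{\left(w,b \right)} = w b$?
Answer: $-749$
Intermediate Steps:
$p{\left(w,b \right)} = b w$
$91 + p{\left(f,-8 \right)} \left(\left(-5\right) 3\right) = 91 + \left(-8\right) \left(-7\right) \left(\left(-5\right) 3\right) = 91 + 56 \left(-15\right) = 91 - 840 = -749$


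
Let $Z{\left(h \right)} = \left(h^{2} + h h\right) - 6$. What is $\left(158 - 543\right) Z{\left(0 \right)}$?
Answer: $2310$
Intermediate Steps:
$Z{\left(h \right)} = -6 + 2 h^{2}$ ($Z{\left(h \right)} = \left(h^{2} + h^{2}\right) - 6 = 2 h^{2} - 6 = -6 + 2 h^{2}$)
$\left(158 - 543\right) Z{\left(0 \right)} = \left(158 - 543\right) \left(-6 + 2 \cdot 0^{2}\right) = - 385 \left(-6 + 2 \cdot 0\right) = - 385 \left(-6 + 0\right) = \left(-385\right) \left(-6\right) = 2310$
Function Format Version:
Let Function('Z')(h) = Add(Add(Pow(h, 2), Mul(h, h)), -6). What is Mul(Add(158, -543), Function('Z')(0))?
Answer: 2310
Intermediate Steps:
Function('Z')(h) = Add(-6, Mul(2, Pow(h, 2))) (Function('Z')(h) = Add(Add(Pow(h, 2), Pow(h, 2)), -6) = Add(Mul(2, Pow(h, 2)), -6) = Add(-6, Mul(2, Pow(h, 2))))
Mul(Add(158, -543), Function('Z')(0)) = Mul(Add(158, -543), Add(-6, Mul(2, Pow(0, 2)))) = Mul(-385, Add(-6, Mul(2, 0))) = Mul(-385, Add(-6, 0)) = Mul(-385, -6) = 2310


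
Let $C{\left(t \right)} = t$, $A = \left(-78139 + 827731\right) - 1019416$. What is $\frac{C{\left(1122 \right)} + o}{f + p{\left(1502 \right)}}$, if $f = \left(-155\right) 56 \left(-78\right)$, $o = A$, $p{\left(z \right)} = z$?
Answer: $- \frac{134351}{339271} \approx -0.396$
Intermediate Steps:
$A = -269824$ ($A = 749592 - 1019416 = -269824$)
$o = -269824$
$f = 677040$ ($f = \left(-8680\right) \left(-78\right) = 677040$)
$\frac{C{\left(1122 \right)} + o}{f + p{\left(1502 \right)}} = \frac{1122 - 269824}{677040 + 1502} = - \frac{268702}{678542} = \left(-268702\right) \frac{1}{678542} = - \frac{134351}{339271}$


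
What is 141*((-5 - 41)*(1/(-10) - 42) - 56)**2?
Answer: 12466713669/25 ≈ 4.9867e+8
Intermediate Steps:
141*((-5 - 41)*(1/(-10) - 42) - 56)**2 = 141*(-46*(-1/10 - 42) - 56)**2 = 141*(-46*(-421/10) - 56)**2 = 141*(9683/5 - 56)**2 = 141*(9403/5)**2 = 141*(88416409/25) = 12466713669/25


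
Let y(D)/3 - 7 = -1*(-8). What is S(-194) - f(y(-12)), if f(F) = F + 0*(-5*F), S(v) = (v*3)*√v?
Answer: -45 - 582*I*√194 ≈ -45.0 - 8106.3*I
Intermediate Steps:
y(D) = 45 (y(D) = 21 + 3*(-1*(-8)) = 21 + 3*8 = 21 + 24 = 45)
S(v) = 3*v^(3/2) (S(v) = (3*v)*√v = 3*v^(3/2))
f(F) = F (f(F) = F + 0 = F)
S(-194) - f(y(-12)) = 3*(-194)^(3/2) - 1*45 = 3*(-194*I*√194) - 45 = -582*I*√194 - 45 = -45 - 582*I*√194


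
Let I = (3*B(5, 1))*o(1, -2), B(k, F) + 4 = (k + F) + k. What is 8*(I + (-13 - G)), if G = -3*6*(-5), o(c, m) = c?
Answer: -656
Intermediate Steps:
B(k, F) = -4 + F + 2*k (B(k, F) = -4 + ((k + F) + k) = -4 + ((F + k) + k) = -4 + (F + 2*k) = -4 + F + 2*k)
G = 90 (G = -18*(-5) = 90)
I = 21 (I = (3*(-4 + 1 + 2*5))*1 = (3*(-4 + 1 + 10))*1 = (3*7)*1 = 21*1 = 21)
8*(I + (-13 - G)) = 8*(21 + (-13 - 1*90)) = 8*(21 + (-13 - 90)) = 8*(21 - 103) = 8*(-82) = -656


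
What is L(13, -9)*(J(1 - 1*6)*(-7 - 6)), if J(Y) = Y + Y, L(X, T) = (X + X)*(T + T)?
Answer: -60840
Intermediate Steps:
L(X, T) = 4*T*X (L(X, T) = (2*X)*(2*T) = 4*T*X)
J(Y) = 2*Y
L(13, -9)*(J(1 - 1*6)*(-7 - 6)) = (4*(-9)*13)*((2*(1 - 1*6))*(-7 - 6)) = -468*2*(1 - 6)*(-13) = -468*2*(-5)*(-13) = -(-4680)*(-13) = -468*130 = -60840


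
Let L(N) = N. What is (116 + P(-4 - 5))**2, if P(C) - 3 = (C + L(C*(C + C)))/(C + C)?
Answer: 48841/4 ≈ 12210.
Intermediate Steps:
P(C) = 3 + (C + 2*C**2)/(2*C) (P(C) = 3 + (C + C*(C + C))/(C + C) = 3 + (C + C*(2*C))/((2*C)) = 3 + (C + 2*C**2)*(1/(2*C)) = 3 + (C + 2*C**2)/(2*C))
(116 + P(-4 - 5))**2 = (116 + (7/2 + (-4 - 5)))**2 = (116 + (7/2 - 9))**2 = (116 - 11/2)**2 = (221/2)**2 = 48841/4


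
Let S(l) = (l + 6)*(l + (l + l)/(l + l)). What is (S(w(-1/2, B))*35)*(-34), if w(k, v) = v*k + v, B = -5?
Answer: 12495/2 ≈ 6247.5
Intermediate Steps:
w(k, v) = v + k*v (w(k, v) = k*v + v = v + k*v)
S(l) = (1 + l)*(6 + l) (S(l) = (6 + l)*(l + (2*l)/((2*l))) = (6 + l)*(l + (2*l)*(1/(2*l))) = (6 + l)*(l + 1) = (6 + l)*(1 + l) = (1 + l)*(6 + l))
(S(w(-1/2, B))*35)*(-34) = ((6 + (-5*(1 - 1/2))² + 7*(-5*(1 - 1/2)))*35)*(-34) = ((6 + (-5*(1 - 1*½))² + 7*(-5*(1 - 1*½)))*35)*(-34) = ((6 + (-5*(1 - ½))² + 7*(-5*(1 - ½)))*35)*(-34) = ((6 + (-5*½)² + 7*(-5*½))*35)*(-34) = ((6 + (-5/2)² + 7*(-5/2))*35)*(-34) = ((6 + 25/4 - 35/2)*35)*(-34) = -21/4*35*(-34) = -735/4*(-34) = 12495/2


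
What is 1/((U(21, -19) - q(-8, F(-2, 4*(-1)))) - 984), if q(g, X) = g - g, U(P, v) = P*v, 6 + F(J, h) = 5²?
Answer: -1/1383 ≈ -0.00072307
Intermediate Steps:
F(J, h) = 19 (F(J, h) = -6 + 5² = -6 + 25 = 19)
q(g, X) = 0
1/((U(21, -19) - q(-8, F(-2, 4*(-1)))) - 984) = 1/((21*(-19) - 1*0) - 984) = 1/((-399 + 0) - 984) = 1/(-399 - 984) = 1/(-1383) = -1/1383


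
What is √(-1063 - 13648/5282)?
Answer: I*√7432320687/2641 ≈ 32.643*I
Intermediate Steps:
√(-1063 - 13648/5282) = √(-1063 - 13648*1/5282) = √(-1063 - 6824/2641) = √(-2814207/2641) = I*√7432320687/2641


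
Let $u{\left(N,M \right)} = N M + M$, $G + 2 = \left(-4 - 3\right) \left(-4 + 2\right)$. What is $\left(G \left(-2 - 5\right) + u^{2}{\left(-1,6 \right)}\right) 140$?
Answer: $-11760$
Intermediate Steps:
$G = 12$ ($G = -2 + \left(-4 - 3\right) \left(-4 + 2\right) = -2 - -14 = -2 + 14 = 12$)
$u{\left(N,M \right)} = M + M N$ ($u{\left(N,M \right)} = M N + M = M + M N$)
$\left(G \left(-2 - 5\right) + u^{2}{\left(-1,6 \right)}\right) 140 = \left(12 \left(-2 - 5\right) + \left(6 \left(1 - 1\right)\right)^{2}\right) 140 = \left(12 \left(-7\right) + \left(6 \cdot 0\right)^{2}\right) 140 = \left(-84 + 0^{2}\right) 140 = \left(-84 + 0\right) 140 = \left(-84\right) 140 = -11760$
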